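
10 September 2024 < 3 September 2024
False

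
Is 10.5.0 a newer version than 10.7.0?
No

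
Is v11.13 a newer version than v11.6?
Yes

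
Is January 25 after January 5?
Yes. Day 25 comes after day 5 in January — this is a date comparison, not a decimal one (the decimal 1.25 would be smaller than 1.5).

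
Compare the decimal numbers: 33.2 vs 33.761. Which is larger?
33.761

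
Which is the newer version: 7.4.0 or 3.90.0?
7.4.0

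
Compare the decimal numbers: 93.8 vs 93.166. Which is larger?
93.8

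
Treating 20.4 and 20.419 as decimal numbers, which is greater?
20.419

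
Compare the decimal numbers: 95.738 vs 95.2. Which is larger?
95.738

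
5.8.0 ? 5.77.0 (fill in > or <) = <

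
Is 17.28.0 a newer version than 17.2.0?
Yes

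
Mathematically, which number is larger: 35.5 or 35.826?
35.826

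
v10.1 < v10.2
True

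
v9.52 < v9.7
False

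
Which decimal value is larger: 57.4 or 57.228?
57.4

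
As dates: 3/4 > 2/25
True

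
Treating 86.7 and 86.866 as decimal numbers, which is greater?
86.866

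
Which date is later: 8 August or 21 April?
8 August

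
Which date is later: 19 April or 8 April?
19 April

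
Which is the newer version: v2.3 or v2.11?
v2.11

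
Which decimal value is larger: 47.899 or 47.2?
47.899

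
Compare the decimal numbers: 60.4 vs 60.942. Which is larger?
60.942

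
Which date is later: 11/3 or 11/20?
11/20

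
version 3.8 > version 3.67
False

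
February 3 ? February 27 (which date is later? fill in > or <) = <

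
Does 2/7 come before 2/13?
Yes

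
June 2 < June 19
True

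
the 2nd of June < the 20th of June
True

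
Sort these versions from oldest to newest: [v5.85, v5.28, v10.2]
[v5.28, v5.85, v10.2]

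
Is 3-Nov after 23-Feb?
Yes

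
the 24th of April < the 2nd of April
False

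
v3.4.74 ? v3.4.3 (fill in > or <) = >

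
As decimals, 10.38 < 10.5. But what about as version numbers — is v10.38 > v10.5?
True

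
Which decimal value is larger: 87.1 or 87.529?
87.529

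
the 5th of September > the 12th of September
False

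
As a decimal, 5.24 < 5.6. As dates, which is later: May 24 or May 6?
May 24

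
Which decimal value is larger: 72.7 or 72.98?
72.98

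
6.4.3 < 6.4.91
True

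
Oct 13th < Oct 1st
False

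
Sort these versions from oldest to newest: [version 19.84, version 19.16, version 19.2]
[version 19.2, version 19.16, version 19.84]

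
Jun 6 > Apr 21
True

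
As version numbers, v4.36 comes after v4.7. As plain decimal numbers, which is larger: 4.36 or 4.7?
4.7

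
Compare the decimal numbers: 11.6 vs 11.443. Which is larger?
11.6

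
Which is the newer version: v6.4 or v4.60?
v6.4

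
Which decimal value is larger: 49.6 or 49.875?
49.875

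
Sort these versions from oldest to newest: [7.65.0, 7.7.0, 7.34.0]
[7.7.0, 7.34.0, 7.65.0]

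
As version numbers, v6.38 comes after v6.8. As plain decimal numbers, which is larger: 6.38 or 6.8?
6.8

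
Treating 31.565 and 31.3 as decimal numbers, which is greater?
31.565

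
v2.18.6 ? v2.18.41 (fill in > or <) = <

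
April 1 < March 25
False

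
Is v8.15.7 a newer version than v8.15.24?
No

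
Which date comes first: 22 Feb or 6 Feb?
6 Feb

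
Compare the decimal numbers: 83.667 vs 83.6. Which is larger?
83.667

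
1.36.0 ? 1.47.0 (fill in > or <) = <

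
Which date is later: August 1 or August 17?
August 17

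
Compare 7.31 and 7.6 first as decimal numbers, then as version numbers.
As decimals: 7.31 < 7.6. As versions: v7.31 > v7.6 (minor version 31 > 6).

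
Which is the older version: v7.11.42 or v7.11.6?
v7.11.6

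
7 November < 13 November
True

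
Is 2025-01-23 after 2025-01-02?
Yes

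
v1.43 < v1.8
False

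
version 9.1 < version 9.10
True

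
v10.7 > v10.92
False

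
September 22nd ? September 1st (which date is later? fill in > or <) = >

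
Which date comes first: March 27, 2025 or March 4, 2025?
March 4, 2025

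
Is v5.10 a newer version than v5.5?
Yes. Version numbers are compared segment by segment as integers, not as decimals: minor version 10 > 5, so v5.10 > v5.5 (even though the decimal 5.10 < 5.5).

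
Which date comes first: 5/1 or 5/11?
5/1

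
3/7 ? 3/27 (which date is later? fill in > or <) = <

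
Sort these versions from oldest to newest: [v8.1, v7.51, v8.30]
[v7.51, v8.1, v8.30]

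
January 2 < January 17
True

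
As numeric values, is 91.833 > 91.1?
True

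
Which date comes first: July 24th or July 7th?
July 7th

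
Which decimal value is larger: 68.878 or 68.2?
68.878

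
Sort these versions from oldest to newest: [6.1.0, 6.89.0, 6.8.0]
[6.1.0, 6.8.0, 6.89.0]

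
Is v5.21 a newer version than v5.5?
Yes. Version numbers are compared segment by segment as integers, not as decimals: minor version 21 > 5, so v5.21 > v5.5 (even though the decimal 5.21 < 5.5).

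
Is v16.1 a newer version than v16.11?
No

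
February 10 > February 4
True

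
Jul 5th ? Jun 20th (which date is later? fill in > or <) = >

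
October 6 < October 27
True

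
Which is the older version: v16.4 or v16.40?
v16.4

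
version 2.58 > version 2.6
True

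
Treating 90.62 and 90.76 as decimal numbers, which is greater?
90.76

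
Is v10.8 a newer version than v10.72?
No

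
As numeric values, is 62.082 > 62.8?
False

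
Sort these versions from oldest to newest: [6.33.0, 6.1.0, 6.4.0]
[6.1.0, 6.4.0, 6.33.0]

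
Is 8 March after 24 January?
Yes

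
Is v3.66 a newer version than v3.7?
Yes. Version numbers are compared segment by segment as integers, not as decimals: minor version 66 > 7, so v3.66 > v3.7 (even though the decimal 3.66 < 3.7).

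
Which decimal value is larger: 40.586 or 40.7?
40.7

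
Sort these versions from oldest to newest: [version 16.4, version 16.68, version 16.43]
[version 16.4, version 16.43, version 16.68]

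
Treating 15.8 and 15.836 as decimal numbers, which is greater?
15.836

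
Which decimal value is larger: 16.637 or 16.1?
16.637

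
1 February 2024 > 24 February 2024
False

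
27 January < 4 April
True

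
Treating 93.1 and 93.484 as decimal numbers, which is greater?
93.484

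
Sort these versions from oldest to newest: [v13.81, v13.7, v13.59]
[v13.7, v13.59, v13.81]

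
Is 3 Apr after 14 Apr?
No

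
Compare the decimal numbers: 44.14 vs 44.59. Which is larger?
44.59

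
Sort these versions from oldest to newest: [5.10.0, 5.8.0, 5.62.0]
[5.8.0, 5.10.0, 5.62.0]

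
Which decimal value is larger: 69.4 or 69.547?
69.547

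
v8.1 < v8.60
True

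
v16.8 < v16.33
True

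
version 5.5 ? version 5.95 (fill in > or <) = <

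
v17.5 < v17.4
False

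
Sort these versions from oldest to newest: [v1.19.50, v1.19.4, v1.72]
[v1.19.4, v1.19.50, v1.72]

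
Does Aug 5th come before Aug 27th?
Yes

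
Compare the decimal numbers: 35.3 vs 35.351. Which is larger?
35.351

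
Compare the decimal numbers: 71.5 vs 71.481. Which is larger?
71.5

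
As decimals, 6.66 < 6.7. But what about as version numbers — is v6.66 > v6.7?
True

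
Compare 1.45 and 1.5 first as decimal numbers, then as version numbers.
As decimals: 1.45 < 1.5. As versions: v1.45 > v1.5 (minor version 45 > 5).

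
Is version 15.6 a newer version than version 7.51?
Yes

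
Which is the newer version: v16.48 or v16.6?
v16.48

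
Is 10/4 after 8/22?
Yes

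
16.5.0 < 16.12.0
True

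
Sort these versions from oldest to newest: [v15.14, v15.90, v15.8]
[v15.8, v15.14, v15.90]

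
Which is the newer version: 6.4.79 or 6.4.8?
6.4.79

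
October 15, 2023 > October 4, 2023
True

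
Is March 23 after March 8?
Yes. Day 23 comes after day 8 in March — this is a date comparison, not a decimal one (the decimal 3.23 would be smaller than 3.8).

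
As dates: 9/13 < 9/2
False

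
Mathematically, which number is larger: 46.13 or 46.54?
46.54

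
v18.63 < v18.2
False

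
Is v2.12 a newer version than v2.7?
Yes. Version numbers are compared segment by segment as integers, not as decimals: minor version 12 > 7, so v2.12 > v2.7 (even though the decimal 2.12 < 2.7).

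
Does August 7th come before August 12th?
Yes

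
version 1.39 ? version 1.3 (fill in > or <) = >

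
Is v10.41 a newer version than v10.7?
Yes. Version numbers are compared segment by segment as integers, not as decimals: minor version 41 > 7, so v10.41 > v10.7 (even though the decimal 10.41 < 10.7).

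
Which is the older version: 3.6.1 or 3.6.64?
3.6.1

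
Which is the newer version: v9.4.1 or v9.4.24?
v9.4.24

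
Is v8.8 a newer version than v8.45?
No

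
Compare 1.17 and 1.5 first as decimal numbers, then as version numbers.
As decimals: 1.17 < 1.5. As versions: v1.17 > v1.5 (minor version 17 > 5).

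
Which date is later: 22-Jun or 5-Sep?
5-Sep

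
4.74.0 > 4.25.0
True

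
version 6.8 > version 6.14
False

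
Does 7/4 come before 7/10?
Yes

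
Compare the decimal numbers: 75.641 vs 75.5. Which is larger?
75.641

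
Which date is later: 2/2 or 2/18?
2/18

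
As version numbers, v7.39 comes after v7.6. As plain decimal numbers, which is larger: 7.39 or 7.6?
7.6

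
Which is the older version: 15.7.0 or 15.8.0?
15.7.0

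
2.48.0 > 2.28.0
True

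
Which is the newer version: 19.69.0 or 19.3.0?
19.69.0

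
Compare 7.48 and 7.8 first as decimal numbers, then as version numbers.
As decimals: 7.48 < 7.8. As versions: v7.48 > v7.8 (minor version 48 > 8).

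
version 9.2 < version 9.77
True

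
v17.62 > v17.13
True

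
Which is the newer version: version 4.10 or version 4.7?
version 4.10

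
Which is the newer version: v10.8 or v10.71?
v10.71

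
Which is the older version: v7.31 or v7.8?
v7.8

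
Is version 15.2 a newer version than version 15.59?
No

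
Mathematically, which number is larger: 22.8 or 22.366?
22.8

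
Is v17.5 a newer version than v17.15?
No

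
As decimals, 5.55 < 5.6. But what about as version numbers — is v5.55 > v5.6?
True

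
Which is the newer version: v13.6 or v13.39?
v13.39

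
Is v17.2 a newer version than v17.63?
No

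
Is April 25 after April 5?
Yes. Day 25 comes after day 5 in April — this is a date comparison, not a decimal one (the decimal 4.25 would be smaller than 4.5).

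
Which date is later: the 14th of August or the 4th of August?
the 14th of August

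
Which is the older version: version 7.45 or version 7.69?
version 7.45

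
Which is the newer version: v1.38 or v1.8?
v1.38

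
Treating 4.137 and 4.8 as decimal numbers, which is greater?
4.8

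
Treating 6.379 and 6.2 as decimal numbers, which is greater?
6.379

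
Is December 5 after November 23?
Yes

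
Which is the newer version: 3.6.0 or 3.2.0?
3.6.0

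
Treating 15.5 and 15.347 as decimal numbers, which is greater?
15.5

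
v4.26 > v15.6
False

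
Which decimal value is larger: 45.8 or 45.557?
45.8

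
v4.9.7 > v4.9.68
False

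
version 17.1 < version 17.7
True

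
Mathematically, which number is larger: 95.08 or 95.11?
95.11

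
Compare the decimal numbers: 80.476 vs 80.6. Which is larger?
80.6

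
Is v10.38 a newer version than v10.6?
Yes. Version numbers are compared segment by segment as integers, not as decimals: minor version 38 > 6, so v10.38 > v10.6 (even though the decimal 10.38 < 10.6).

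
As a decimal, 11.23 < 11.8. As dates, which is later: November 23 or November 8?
November 23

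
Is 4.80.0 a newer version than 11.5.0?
No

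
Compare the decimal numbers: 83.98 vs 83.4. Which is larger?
83.98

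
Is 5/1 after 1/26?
Yes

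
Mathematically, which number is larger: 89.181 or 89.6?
89.6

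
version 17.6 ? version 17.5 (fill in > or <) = >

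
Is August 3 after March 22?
Yes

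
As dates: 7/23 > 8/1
False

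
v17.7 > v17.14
False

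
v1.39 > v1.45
False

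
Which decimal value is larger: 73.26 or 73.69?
73.69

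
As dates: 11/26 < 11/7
False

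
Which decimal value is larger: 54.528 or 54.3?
54.528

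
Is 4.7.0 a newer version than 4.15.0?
No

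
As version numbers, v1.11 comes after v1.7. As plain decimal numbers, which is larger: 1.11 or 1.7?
1.7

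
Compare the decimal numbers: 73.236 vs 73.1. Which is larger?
73.236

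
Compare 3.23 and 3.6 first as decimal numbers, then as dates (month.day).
As decimals: 3.23 < 3.6. As dates: 3/23 is later than 3/6 (day 23 > day 6).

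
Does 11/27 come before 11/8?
No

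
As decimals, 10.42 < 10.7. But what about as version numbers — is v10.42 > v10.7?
True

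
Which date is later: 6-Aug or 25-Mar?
6-Aug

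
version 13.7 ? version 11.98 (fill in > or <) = >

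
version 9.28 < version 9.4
False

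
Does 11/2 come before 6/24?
No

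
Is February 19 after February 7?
Yes. Day 19 comes after day 7 in February — this is a date comparison, not a decimal one (the decimal 2.19 would be smaller than 2.7).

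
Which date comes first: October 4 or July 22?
July 22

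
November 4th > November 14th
False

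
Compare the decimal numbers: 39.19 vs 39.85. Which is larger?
39.85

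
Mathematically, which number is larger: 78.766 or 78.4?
78.766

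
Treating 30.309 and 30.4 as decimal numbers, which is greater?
30.4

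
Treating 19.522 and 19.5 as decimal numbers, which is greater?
19.522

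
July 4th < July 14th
True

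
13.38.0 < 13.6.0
False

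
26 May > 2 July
False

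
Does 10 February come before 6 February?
No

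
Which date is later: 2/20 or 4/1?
4/1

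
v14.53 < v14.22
False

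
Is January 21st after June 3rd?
No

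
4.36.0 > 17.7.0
False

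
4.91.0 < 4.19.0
False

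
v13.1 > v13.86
False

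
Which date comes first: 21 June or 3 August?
21 June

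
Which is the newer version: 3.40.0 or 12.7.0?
12.7.0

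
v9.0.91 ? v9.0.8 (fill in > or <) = >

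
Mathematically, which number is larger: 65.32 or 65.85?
65.85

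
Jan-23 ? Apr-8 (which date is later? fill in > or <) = <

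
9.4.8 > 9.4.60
False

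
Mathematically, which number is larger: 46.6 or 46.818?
46.818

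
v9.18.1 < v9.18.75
True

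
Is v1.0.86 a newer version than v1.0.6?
Yes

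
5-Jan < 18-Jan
True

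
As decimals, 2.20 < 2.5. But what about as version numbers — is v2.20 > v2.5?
True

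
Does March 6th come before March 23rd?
Yes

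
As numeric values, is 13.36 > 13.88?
False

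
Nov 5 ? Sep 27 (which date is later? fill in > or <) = >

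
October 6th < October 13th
True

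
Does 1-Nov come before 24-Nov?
Yes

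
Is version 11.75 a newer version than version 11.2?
Yes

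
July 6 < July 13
True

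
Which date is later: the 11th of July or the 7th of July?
the 11th of July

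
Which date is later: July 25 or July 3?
July 25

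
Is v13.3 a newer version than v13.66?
No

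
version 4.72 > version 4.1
True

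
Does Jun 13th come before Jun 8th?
No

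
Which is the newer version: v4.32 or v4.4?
v4.32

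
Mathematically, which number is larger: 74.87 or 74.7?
74.87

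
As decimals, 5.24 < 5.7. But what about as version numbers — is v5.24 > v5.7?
True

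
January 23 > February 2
False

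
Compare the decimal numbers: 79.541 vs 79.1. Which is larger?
79.541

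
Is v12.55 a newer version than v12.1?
Yes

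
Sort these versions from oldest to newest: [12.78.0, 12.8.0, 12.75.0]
[12.8.0, 12.75.0, 12.78.0]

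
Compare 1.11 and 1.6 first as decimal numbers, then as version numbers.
As decimals: 1.11 < 1.6. As versions: v1.11 > v1.6 (minor version 11 > 6).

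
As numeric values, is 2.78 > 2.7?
True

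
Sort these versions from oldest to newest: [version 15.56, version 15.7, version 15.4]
[version 15.4, version 15.7, version 15.56]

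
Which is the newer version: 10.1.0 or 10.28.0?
10.28.0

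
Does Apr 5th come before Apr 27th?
Yes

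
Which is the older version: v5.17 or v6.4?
v5.17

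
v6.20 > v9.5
False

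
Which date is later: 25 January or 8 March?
8 March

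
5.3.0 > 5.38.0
False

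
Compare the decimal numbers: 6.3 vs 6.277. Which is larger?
6.3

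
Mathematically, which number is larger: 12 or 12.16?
12.16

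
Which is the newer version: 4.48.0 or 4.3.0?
4.48.0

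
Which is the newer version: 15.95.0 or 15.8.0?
15.95.0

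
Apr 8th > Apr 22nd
False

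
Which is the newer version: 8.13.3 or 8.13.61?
8.13.61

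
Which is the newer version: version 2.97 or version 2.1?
version 2.97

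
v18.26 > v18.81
False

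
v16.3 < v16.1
False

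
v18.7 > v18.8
False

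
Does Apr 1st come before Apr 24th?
Yes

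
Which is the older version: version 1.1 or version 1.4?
version 1.1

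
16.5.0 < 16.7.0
True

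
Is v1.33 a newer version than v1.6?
Yes. Version numbers are compared segment by segment as integers, not as decimals: minor version 33 > 6, so v1.33 > v1.6 (even though the decimal 1.33 < 1.6).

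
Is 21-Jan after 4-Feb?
No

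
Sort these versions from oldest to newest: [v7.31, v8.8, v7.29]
[v7.29, v7.31, v8.8]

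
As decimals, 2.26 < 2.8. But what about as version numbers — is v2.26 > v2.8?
True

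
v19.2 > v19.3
False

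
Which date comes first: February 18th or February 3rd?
February 3rd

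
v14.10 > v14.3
True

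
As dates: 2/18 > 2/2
True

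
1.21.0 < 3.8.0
True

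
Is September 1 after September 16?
No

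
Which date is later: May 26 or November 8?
November 8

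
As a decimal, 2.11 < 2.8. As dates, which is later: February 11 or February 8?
February 11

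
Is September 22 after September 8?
Yes. Day 22 comes after day 8 in September — this is a date comparison, not a decimal one (the decimal 9.22 would be smaller than 9.8).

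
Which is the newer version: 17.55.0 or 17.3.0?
17.55.0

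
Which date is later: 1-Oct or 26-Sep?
1-Oct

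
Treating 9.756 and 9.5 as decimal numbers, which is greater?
9.756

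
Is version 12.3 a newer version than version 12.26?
No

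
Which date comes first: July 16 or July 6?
July 6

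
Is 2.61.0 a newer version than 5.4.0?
No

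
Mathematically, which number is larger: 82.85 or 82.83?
82.85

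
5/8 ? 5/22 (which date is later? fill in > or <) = <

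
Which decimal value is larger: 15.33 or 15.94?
15.94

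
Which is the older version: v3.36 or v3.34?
v3.34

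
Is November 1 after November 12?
No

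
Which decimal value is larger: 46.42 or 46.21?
46.42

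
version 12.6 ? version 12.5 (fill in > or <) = >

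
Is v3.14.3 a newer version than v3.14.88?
No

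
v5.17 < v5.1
False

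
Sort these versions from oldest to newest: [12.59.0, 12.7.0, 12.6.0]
[12.6.0, 12.7.0, 12.59.0]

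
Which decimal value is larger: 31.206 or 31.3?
31.3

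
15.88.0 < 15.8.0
False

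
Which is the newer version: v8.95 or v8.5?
v8.95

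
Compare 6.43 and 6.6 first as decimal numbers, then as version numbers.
As decimals: 6.43 < 6.6. As versions: v6.43 > v6.6 (minor version 43 > 6).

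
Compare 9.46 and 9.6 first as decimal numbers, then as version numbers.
As decimals: 9.46 < 9.6. As versions: v9.46 > v9.6 (minor version 46 > 6).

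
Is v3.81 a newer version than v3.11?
Yes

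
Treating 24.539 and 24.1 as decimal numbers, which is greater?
24.539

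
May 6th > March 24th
True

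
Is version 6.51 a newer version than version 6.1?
Yes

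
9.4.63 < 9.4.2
False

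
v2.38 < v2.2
False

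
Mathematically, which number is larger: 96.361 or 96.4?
96.4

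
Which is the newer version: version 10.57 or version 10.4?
version 10.57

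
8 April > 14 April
False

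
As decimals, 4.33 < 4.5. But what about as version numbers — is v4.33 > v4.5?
True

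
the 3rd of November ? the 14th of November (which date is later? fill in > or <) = <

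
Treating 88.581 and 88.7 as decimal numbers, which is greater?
88.7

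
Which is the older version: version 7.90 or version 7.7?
version 7.7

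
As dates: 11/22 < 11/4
False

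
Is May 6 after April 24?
Yes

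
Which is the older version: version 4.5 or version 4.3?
version 4.3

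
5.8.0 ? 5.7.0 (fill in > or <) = >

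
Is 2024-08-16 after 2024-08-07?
Yes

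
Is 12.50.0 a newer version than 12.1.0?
Yes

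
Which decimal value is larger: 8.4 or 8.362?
8.4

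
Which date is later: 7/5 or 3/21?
7/5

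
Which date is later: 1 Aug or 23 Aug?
23 Aug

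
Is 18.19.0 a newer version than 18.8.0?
Yes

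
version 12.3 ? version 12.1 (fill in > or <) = >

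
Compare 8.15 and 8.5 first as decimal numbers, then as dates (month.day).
As decimals: 8.15 < 8.5. As dates: 8/15 is later than 8/5 (day 15 > day 5).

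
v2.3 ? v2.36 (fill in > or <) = <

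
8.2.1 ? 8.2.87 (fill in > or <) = <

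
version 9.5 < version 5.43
False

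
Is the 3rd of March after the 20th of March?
No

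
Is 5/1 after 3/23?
Yes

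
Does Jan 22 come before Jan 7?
No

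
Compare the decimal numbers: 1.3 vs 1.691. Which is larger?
1.691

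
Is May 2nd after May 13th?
No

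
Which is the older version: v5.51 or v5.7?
v5.7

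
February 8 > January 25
True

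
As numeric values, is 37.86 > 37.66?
True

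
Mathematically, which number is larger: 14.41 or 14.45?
14.45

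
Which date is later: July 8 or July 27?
July 27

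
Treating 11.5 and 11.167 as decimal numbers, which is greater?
11.5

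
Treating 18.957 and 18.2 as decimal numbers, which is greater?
18.957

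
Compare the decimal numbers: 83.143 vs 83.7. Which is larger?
83.7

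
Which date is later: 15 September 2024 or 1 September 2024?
15 September 2024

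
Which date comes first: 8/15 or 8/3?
8/3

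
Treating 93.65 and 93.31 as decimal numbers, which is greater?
93.65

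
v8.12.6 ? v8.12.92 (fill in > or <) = <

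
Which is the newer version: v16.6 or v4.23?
v16.6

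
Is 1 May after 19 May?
No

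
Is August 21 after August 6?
Yes. Day 21 comes after day 6 in August — this is a date comparison, not a decimal one (the decimal 8.21 would be smaller than 8.6).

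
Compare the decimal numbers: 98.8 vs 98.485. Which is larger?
98.8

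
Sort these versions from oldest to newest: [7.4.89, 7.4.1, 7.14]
[7.4.1, 7.4.89, 7.14]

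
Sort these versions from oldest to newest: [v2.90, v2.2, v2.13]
[v2.2, v2.13, v2.90]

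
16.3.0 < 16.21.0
True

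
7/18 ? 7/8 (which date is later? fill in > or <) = >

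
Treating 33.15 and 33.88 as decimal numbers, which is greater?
33.88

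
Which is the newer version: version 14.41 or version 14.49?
version 14.49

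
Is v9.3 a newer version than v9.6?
No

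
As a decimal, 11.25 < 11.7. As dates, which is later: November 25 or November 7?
November 25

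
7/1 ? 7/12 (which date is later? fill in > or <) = <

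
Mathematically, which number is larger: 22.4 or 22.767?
22.767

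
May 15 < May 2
False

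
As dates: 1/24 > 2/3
False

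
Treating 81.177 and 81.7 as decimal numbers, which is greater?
81.7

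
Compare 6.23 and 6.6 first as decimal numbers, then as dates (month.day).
As decimals: 6.23 < 6.6. As dates: 6/23 is later than 6/6 (day 23 > day 6).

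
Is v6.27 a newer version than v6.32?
No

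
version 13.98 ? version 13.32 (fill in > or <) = >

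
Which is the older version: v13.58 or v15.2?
v13.58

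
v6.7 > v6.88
False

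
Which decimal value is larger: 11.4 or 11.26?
11.4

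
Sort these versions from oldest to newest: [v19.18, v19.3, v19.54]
[v19.3, v19.18, v19.54]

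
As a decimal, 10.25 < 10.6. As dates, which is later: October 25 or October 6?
October 25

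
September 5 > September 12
False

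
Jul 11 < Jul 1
False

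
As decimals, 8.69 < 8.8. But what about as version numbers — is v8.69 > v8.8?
True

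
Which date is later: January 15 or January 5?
January 15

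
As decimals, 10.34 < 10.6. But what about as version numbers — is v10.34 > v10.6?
True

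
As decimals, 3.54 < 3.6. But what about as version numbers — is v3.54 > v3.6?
True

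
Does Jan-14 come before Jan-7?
No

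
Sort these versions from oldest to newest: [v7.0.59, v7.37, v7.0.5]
[v7.0.5, v7.0.59, v7.37]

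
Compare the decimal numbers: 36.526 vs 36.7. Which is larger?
36.7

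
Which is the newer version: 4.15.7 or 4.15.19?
4.15.19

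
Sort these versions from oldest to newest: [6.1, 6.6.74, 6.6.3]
[6.1, 6.6.3, 6.6.74]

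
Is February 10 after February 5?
Yes. Day 10 comes after day 5 in February — this is a date comparison, not a decimal one (the decimal 2.10 would be smaller than 2.5).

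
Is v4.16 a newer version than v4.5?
Yes. Version numbers are compared segment by segment as integers, not as decimals: minor version 16 > 5, so v4.16 > v4.5 (even though the decimal 4.16 < 4.5).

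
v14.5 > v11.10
True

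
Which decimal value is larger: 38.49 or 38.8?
38.8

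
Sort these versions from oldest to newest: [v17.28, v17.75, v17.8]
[v17.8, v17.28, v17.75]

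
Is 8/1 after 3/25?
Yes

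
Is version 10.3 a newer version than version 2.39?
Yes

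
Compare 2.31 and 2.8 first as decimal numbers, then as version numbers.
As decimals: 2.31 < 2.8. As versions: v2.31 > v2.8 (minor version 31 > 8).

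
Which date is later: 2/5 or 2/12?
2/12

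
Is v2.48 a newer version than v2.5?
Yes. Version numbers are compared segment by segment as integers, not as decimals: minor version 48 > 5, so v2.48 > v2.5 (even though the decimal 2.48 < 2.5).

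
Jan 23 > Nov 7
False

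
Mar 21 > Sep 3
False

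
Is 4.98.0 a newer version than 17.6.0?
No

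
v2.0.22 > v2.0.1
True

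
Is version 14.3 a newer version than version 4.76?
Yes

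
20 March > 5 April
False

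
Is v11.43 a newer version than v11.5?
Yes. Version numbers are compared segment by segment as integers, not as decimals: minor version 43 > 5, so v11.43 > v11.5 (even though the decimal 11.43 < 11.5).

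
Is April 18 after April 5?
Yes. Day 18 comes after day 5 in April — this is a date comparison, not a decimal one (the decimal 4.18 would be smaller than 4.5).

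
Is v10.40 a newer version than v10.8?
Yes. Version numbers are compared segment by segment as integers, not as decimals: minor version 40 > 8, so v10.40 > v10.8 (even though the decimal 10.40 < 10.8).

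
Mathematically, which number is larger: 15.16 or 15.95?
15.95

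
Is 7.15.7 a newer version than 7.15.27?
No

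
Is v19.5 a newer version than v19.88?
No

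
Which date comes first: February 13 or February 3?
February 3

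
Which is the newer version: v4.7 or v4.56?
v4.56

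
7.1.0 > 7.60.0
False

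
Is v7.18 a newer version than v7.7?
Yes. Version numbers are compared segment by segment as integers, not as decimals: minor version 18 > 7, so v7.18 > v7.7 (even though the decimal 7.18 < 7.7).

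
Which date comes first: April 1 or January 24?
January 24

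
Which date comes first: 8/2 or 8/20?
8/2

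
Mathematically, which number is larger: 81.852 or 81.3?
81.852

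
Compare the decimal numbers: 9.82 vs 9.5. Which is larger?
9.82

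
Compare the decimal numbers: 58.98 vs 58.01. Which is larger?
58.98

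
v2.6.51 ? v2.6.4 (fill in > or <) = >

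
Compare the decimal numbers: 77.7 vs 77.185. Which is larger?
77.7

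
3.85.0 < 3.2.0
False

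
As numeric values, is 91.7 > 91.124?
True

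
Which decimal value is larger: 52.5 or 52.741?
52.741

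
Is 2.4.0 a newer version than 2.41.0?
No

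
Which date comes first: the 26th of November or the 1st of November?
the 1st of November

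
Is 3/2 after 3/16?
No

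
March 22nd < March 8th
False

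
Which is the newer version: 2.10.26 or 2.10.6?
2.10.26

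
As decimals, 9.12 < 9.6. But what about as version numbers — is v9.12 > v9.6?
True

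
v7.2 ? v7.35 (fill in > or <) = <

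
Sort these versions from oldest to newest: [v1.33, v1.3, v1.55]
[v1.3, v1.33, v1.55]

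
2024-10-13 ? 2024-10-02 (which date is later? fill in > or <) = >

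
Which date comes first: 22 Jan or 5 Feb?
22 Jan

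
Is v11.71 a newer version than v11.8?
Yes. Version numbers are compared segment by segment as integers, not as decimals: minor version 71 > 8, so v11.71 > v11.8 (even though the decimal 11.71 < 11.8).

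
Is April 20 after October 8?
No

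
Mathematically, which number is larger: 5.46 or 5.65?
5.65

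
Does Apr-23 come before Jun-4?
Yes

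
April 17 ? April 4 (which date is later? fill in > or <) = >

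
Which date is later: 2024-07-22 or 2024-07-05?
2024-07-22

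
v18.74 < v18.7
False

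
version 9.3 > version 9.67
False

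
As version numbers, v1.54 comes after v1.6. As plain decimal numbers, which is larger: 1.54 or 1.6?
1.6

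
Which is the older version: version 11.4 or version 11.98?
version 11.4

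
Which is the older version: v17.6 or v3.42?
v3.42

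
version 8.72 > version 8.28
True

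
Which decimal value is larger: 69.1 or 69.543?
69.543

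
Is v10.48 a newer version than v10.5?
Yes. Version numbers are compared segment by segment as integers, not as decimals: minor version 48 > 5, so v10.48 > v10.5 (even though the decimal 10.48 < 10.5).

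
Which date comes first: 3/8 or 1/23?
1/23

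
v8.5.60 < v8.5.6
False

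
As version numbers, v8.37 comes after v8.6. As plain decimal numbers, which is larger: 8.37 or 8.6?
8.6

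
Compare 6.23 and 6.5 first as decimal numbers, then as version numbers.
As decimals: 6.23 < 6.5. As versions: v6.23 > v6.5 (minor version 23 > 5).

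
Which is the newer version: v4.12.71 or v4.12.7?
v4.12.71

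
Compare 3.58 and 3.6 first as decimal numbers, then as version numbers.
As decimals: 3.58 < 3.6. As versions: v3.58 > v3.6 (minor version 58 > 6).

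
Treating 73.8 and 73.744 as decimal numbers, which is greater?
73.8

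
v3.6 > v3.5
True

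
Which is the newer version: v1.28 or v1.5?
v1.28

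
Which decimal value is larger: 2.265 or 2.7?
2.7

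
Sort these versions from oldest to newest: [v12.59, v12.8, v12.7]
[v12.7, v12.8, v12.59]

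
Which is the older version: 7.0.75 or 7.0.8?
7.0.8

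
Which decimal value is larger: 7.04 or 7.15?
7.15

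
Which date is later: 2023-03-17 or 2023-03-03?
2023-03-17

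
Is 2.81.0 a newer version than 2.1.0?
Yes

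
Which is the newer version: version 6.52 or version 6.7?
version 6.52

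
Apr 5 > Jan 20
True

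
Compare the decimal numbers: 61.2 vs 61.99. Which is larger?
61.99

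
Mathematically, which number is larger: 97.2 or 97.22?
97.22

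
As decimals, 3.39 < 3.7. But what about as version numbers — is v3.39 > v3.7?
True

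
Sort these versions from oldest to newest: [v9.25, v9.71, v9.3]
[v9.3, v9.25, v9.71]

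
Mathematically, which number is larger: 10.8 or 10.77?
10.8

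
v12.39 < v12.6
False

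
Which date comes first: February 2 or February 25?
February 2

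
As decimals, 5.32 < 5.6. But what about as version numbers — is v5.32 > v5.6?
True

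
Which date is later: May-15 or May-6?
May-15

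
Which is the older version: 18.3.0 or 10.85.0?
10.85.0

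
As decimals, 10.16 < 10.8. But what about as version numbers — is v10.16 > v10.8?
True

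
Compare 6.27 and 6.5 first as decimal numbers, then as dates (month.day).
As decimals: 6.27 < 6.5. As dates: 6/27 is later than 6/5 (day 27 > day 5).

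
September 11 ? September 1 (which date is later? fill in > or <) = >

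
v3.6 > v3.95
False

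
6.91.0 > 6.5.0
True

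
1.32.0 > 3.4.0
False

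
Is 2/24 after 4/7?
No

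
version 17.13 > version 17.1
True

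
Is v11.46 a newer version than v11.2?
Yes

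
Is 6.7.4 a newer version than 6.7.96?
No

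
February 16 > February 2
True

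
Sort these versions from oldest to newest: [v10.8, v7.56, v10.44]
[v7.56, v10.8, v10.44]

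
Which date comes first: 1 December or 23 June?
23 June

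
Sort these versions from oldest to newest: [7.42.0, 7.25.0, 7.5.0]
[7.5.0, 7.25.0, 7.42.0]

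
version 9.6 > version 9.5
True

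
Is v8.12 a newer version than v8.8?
Yes. Version numbers are compared segment by segment as integers, not as decimals: minor version 12 > 8, so v8.12 > v8.8 (even though the decimal 8.12 < 8.8).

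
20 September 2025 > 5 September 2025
True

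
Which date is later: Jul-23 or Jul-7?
Jul-23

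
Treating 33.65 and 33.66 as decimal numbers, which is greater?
33.66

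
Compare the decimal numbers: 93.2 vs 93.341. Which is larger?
93.341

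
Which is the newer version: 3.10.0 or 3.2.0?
3.10.0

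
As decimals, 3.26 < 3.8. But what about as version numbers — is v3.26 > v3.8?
True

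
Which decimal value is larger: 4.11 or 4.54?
4.54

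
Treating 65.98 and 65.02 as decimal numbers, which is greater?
65.98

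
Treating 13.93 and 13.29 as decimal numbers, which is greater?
13.93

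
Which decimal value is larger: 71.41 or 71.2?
71.41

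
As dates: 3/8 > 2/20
True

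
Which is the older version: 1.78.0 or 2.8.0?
1.78.0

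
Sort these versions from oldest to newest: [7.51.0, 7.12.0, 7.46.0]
[7.12.0, 7.46.0, 7.51.0]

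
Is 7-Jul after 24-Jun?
Yes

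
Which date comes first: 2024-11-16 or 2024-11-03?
2024-11-03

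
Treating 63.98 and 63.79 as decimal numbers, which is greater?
63.98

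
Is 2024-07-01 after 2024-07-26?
No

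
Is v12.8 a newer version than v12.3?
Yes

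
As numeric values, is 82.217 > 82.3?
False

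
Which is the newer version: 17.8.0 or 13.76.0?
17.8.0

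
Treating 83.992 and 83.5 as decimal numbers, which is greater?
83.992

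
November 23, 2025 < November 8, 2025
False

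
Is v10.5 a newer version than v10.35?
No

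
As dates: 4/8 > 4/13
False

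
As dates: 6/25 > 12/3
False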